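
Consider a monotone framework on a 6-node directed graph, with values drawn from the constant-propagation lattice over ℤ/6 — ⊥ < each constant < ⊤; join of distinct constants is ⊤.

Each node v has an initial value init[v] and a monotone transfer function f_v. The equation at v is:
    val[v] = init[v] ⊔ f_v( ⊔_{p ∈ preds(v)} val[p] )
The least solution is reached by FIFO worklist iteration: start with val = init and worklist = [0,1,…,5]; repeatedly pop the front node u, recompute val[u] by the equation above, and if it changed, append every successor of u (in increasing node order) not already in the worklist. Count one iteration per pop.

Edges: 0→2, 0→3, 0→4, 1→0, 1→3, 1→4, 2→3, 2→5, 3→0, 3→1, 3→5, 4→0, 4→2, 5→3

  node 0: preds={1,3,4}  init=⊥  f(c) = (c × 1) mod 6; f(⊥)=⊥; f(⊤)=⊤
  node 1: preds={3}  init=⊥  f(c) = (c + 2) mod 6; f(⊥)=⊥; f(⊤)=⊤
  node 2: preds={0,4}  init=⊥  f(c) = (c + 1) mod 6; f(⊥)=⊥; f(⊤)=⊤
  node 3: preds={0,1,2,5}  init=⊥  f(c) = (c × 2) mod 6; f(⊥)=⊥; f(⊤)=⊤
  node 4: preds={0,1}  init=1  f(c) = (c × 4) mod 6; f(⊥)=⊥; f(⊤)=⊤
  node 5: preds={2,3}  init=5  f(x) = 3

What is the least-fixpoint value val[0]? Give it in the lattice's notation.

Iteration log — 13 steps:
  step 1. node 0  ⊔preds=1  new=1  old=⊥  +wl: 
  step 2. node 1  ⊔preds=⊥  new=⊥  stable
  step 3. node 2  ⊔preds=1  new=2  old=⊥  +wl: 
  step 4. node 3  ⊔preds=⊤  new=⊤  old=⊥  +wl: 0,1
  step 5. node 4  ⊔preds=1  new=⊤  old=1  +wl: 2
  step 6. node 5  ⊔preds=⊤  new=⊤  old=5  +wl: 3
  step 7. node 0  ⊔preds=⊤  new=⊤  old=1  +wl: 4
  step 8. node 1  ⊔preds=⊤  new=⊤  old=⊥  +wl: 0
  step 9. node 2  ⊔preds=⊤  new=⊤  old=2  +wl: 5
  step 10. node 3  ⊔preds=⊤  new=⊤  stable
  step 11. node 4  ⊔preds=⊤  new=⊤  stable
  step 12. node 0  ⊔preds=⊤  new=⊤  stable
  step 13. node 5  ⊔preds=⊤  new=⊤  stable

Least fixpoint reached:
  node 0: ⊤
  node 1: ⊤
  node 2: ⊤
  node 3: ⊤
  node 4: ⊤
  node 5: ⊤

⊤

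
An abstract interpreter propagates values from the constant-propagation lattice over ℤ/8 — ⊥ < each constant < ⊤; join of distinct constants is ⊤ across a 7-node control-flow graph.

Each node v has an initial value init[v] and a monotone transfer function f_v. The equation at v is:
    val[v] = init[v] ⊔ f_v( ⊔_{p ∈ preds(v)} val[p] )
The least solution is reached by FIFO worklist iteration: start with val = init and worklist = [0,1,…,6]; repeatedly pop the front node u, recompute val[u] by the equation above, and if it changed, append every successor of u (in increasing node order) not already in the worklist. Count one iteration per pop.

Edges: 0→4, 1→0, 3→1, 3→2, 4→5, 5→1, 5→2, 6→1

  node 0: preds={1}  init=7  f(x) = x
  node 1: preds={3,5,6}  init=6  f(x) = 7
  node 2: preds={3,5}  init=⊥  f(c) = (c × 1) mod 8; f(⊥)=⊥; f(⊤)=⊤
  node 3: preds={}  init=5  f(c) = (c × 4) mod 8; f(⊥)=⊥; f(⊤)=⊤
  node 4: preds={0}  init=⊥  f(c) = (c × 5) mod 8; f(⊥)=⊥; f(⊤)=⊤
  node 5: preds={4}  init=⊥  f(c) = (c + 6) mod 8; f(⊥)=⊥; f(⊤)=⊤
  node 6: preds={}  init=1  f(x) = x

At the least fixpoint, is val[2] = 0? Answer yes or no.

Worklist (10 pops):
  #1 pop 0: in=6 → ⊤ (was 7); enqueue []
  #2 pop 1: in=⊤ → ⊤ (was 6); enqueue [0]
  #3 pop 2: in=5 → 5 (was ⊥); enqueue []
  #4 pop 3: in=⊥ → 5 (no change)
  #5 pop 4: in=⊤ → ⊤ (was ⊥); enqueue []
  #6 pop 5: in=⊤ → ⊤ (was ⊥); enqueue [1,2]
  #7 pop 6: in=⊥ → 1 (no change)
  #8 pop 0: in=⊤ → ⊤ (no change)
  #9 pop 1: in=⊤ → ⊤ (no change)
  #10 pop 2: in=⊤ → ⊤ (was 5); enqueue []

Fixpoint:
  val[0] = ⊤
  val[1] = ⊤
  val[2] = ⊤
  val[3] = 5
  val[4] = ⊤
  val[5] = ⊤
  val[6] = 1

no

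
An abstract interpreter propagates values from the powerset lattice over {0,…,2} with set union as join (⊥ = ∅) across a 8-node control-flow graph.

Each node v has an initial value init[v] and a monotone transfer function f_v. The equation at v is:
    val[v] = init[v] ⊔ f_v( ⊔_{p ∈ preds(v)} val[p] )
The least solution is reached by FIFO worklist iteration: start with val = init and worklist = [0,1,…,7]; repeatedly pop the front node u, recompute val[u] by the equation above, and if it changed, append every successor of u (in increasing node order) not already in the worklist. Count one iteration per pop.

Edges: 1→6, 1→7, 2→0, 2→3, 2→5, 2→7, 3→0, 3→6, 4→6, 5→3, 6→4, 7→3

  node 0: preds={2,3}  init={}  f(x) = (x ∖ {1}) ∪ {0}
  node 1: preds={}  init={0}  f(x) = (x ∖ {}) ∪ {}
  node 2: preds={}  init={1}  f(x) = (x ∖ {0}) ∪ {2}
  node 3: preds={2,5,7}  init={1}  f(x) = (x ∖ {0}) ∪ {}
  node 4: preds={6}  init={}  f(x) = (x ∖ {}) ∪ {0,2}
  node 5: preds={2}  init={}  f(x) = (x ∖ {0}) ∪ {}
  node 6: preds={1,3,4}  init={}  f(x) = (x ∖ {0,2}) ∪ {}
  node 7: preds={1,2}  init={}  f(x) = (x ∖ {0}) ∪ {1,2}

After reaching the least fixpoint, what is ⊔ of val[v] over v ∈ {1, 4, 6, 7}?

Trace (12 dequeues):
  [1] u=0 | in {1} | out {0} | prev {} | push {}
  [2] u=1 | in {} | out {0} | ==
  [3] u=2 | in {} | out {1,2} | prev {1} | push {0}
  [4] u=3 | in {1,2} | out {1,2} | prev {1} | push {}
  [5] u=4 | in {} | out {0,2} | prev {} | push {}
  [6] u=5 | in {1,2} | out {1,2} | prev {} | push {3}
  [7] u=6 | in {0,1,2} | out {1} | prev {} | push {4}
  [8] u=7 | in {0,1,2} | out {1,2} | prev {} | push {}
  [9] u=0 | in {1,2} | out {0,2} | prev {0} | push {}
  [10] u=3 | in {1,2} | out {1,2} | ==
  [11] u=4 | in {1} | out {0,1,2} | prev {0,2} | push {6}
  [12] u=6 | in {0,1,2} | out {1} | ==

Converged values:
  [0] {0,2}
  [1] {0}
  [2] {1,2}
  [3] {1,2}
  [4] {0,1,2}
  [5] {1,2}
  [6] {1}
  [7] {1,2}

{0,1,2}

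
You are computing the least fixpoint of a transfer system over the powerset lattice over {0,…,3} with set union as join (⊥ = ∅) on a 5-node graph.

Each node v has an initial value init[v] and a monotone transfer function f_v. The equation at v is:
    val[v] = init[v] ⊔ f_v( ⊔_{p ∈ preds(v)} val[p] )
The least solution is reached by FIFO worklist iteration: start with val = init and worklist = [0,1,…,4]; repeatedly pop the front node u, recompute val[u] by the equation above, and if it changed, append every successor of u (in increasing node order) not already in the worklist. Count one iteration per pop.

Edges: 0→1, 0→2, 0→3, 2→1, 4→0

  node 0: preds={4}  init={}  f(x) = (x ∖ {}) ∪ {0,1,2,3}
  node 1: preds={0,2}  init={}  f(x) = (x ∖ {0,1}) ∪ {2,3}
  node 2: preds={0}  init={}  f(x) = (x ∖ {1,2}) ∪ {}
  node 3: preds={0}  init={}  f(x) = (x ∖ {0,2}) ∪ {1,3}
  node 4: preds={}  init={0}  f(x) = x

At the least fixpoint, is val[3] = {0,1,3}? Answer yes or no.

Worklist (6 pops):
  #1 pop 0: in={0} → {0,1,2,3} (was {}); enqueue []
  #2 pop 1: in={0,1,2,3} → {2,3} (was {}); enqueue []
  #3 pop 2: in={0,1,2,3} → {0,3} (was {}); enqueue [1]
  #4 pop 3: in={0,1,2,3} → {1,3} (was {}); enqueue []
  #5 pop 4: in={} → {0} (no change)
  #6 pop 1: in={0,1,2,3} → {2,3} (no change)

Fixpoint:
  val[0] = {0,1,2,3}
  val[1] = {2,3}
  val[2] = {0,3}
  val[3] = {1,3}
  val[4] = {0}

no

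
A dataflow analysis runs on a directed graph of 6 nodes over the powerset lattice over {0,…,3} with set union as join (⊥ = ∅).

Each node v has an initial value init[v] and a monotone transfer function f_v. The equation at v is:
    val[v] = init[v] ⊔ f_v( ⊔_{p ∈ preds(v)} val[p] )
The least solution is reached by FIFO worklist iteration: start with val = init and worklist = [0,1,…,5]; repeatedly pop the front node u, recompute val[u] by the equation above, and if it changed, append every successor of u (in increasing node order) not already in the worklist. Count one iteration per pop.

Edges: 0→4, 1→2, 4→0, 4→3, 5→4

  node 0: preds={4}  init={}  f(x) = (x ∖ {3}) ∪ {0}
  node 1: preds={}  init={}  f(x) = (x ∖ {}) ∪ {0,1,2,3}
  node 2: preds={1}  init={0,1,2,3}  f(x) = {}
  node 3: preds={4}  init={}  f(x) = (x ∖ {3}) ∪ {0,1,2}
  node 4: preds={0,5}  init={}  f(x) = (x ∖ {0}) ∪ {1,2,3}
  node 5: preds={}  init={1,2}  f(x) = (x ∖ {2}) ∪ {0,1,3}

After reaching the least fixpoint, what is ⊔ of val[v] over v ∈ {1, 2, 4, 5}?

{0,1,2,3}

Iteration log — 9 steps:
  step 1. node 0  ⊔preds={}  new={0}  old={}  +wl: 
  step 2. node 1  ⊔preds={}  new={0,1,2,3}  old={}  +wl: 
  step 3. node 2  ⊔preds={0,1,2,3}  new={0,1,2,3}  stable
  step 4. node 3  ⊔preds={}  new={0,1,2}  old={}  +wl: 
  step 5. node 4  ⊔preds={0,1,2}  new={1,2,3}  old={}  +wl: 0,3
  step 6. node 5  ⊔preds={}  new={0,1,2,3}  old={1,2}  +wl: 4
  step 7. node 0  ⊔preds={1,2,3}  new={0,1,2}  old={0}  +wl: 
  step 8. node 3  ⊔preds={1,2,3}  new={0,1,2}  stable
  step 9. node 4  ⊔preds={0,1,2,3}  new={1,2,3}  stable

Least fixpoint reached:
  node 0: {0,1,2}
  node 1: {0,1,2,3}
  node 2: {0,1,2,3}
  node 3: {0,1,2}
  node 4: {1,2,3}
  node 5: {0,1,2,3}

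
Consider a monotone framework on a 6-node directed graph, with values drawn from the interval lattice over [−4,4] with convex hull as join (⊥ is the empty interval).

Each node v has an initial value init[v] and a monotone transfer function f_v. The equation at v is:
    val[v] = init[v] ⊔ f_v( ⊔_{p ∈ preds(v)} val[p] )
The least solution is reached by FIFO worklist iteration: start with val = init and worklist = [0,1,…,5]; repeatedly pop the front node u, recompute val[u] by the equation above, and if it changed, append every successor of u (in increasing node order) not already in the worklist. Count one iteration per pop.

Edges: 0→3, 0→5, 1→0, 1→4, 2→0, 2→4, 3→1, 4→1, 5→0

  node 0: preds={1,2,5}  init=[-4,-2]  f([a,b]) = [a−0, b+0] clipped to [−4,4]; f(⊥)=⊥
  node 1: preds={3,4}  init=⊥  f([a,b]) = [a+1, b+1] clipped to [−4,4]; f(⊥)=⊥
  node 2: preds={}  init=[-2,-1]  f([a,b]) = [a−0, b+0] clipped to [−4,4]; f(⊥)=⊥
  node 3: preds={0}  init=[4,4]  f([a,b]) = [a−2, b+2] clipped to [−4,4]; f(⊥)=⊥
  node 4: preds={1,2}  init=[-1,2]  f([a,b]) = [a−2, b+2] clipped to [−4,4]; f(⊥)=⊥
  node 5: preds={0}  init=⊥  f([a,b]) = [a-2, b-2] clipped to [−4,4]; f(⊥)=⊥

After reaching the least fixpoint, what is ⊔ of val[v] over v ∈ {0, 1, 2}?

Iteration log — 12 steps:
  step 1. node 0  ⊔preds=[-2,-1]  new=[-4,-1]  old=[-4,-2]  +wl: 
  step 2. node 1  ⊔preds=[-1,4]  new=[0,4]  old=⊥  +wl: 0
  step 3. node 2  ⊔preds=⊥  new=[-2,-1]  stable
  step 4. node 3  ⊔preds=[-4,-1]  new=[-4,4]  old=[4,4]  +wl: 1
  step 5. node 4  ⊔preds=[-2,4]  new=[-4,4]  old=[-1,2]  +wl: 
  step 6. node 5  ⊔preds=[-4,-1]  new=[-4,-3]  old=⊥  +wl: 
  step 7. node 0  ⊔preds=[-4,4]  new=[-4,4]  old=[-4,-1]  +wl: 3,5
  step 8. node 1  ⊔preds=[-4,4]  new=[-3,4]  old=[0,4]  +wl: 0,4
  step 9. node 3  ⊔preds=[-4,4]  new=[-4,4]  stable
  step 10. node 5  ⊔preds=[-4,4]  new=[-4,2]  old=[-4,-3]  +wl: 
  step 11. node 0  ⊔preds=[-4,4]  new=[-4,4]  stable
  step 12. node 4  ⊔preds=[-3,4]  new=[-4,4]  stable

Least fixpoint reached:
  node 0: [-4,4]
  node 1: [-3,4]
  node 2: [-2,-1]
  node 3: [-4,4]
  node 4: [-4,4]
  node 5: [-4,2]

[-4,4]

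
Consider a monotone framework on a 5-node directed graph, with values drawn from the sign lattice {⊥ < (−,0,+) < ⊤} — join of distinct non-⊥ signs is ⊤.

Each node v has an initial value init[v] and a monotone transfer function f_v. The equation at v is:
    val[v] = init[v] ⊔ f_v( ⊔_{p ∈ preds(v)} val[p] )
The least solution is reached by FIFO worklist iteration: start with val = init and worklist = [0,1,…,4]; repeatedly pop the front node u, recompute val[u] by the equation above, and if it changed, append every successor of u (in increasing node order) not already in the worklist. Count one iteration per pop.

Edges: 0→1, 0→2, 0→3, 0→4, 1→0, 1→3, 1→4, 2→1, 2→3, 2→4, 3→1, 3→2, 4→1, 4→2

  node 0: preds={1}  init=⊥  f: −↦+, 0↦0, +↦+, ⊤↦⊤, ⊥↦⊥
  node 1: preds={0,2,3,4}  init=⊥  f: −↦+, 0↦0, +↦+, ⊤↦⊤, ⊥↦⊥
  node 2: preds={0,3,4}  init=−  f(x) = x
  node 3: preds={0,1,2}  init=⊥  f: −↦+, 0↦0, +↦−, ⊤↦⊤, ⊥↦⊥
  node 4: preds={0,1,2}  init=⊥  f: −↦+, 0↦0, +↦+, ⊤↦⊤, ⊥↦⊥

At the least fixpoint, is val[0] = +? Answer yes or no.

no

Iteration log — 15 steps:
  step 1. node 0  ⊔preds=⊥  new=⊥  stable
  step 2. node 1  ⊔preds=−  new=+  old=⊥  +wl: 0
  step 3. node 2  ⊔preds=⊥  new=−  stable
  step 4. node 3  ⊔preds=⊤  new=⊤  old=⊥  +wl: 1,2
  step 5. node 4  ⊔preds=⊤  new=⊤  old=⊥  +wl: 
  step 6. node 0  ⊔preds=+  new=+  old=⊥  +wl: 3,4
  step 7. node 1  ⊔preds=⊤  new=⊤  old=+  +wl: 0
  step 8. node 2  ⊔preds=⊤  new=⊤  old=−  +wl: 1
  step 9. node 3  ⊔preds=⊤  new=⊤  stable
  step 10. node 4  ⊔preds=⊤  new=⊤  stable
  step 11. node 0  ⊔preds=⊤  new=⊤  old=+  +wl: 2,3,4
  step 12. node 1  ⊔preds=⊤  new=⊤  stable
  step 13. node 2  ⊔preds=⊤  new=⊤  stable
  step 14. node 3  ⊔preds=⊤  new=⊤  stable
  step 15. node 4  ⊔preds=⊤  new=⊤  stable

Least fixpoint reached:
  node 0: ⊤
  node 1: ⊤
  node 2: ⊤
  node 3: ⊤
  node 4: ⊤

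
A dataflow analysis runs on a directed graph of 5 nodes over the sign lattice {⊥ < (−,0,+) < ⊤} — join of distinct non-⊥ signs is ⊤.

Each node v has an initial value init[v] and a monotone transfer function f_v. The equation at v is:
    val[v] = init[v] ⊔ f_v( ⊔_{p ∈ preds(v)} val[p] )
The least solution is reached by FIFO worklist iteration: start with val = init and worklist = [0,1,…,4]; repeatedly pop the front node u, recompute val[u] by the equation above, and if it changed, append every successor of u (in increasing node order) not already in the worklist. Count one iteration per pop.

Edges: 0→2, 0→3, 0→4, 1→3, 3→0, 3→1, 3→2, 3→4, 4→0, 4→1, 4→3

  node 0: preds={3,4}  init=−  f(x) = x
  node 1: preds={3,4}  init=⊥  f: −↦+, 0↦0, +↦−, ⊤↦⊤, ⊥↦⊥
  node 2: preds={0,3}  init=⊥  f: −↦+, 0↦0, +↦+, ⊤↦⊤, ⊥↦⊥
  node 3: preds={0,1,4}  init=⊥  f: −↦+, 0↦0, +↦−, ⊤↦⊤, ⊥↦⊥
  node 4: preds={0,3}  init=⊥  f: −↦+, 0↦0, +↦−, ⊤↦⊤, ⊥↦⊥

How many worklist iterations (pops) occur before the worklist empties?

13

Trace (13 dequeues):
  [1] u=0 | in ⊥ | out − | ==
  [2] u=1 | in ⊥ | out ⊥ | ==
  [3] u=2 | in − | out + | prev ⊥ | push {}
  [4] u=3 | in − | out + | prev ⊥ | push {0,1,2}
  [5] u=4 | in ⊤ | out ⊤ | prev ⊥ | push {3}
  [6] u=0 | in ⊤ | out ⊤ | prev − | push {4}
  [7] u=1 | in ⊤ | out ⊤ | prev ⊥ | push {}
  [8] u=2 | in ⊤ | out ⊤ | prev + | push {}
  [9] u=3 | in ⊤ | out ⊤ | prev + | push {0,1,2}
  [10] u=4 | in ⊤ | out ⊤ | ==
  [11] u=0 | in ⊤ | out ⊤ | ==
  [12] u=1 | in ⊤ | out ⊤ | ==
  [13] u=2 | in ⊤ | out ⊤ | ==

Converged values:
  [0] ⊤
  [1] ⊤
  [2] ⊤
  [3] ⊤
  [4] ⊤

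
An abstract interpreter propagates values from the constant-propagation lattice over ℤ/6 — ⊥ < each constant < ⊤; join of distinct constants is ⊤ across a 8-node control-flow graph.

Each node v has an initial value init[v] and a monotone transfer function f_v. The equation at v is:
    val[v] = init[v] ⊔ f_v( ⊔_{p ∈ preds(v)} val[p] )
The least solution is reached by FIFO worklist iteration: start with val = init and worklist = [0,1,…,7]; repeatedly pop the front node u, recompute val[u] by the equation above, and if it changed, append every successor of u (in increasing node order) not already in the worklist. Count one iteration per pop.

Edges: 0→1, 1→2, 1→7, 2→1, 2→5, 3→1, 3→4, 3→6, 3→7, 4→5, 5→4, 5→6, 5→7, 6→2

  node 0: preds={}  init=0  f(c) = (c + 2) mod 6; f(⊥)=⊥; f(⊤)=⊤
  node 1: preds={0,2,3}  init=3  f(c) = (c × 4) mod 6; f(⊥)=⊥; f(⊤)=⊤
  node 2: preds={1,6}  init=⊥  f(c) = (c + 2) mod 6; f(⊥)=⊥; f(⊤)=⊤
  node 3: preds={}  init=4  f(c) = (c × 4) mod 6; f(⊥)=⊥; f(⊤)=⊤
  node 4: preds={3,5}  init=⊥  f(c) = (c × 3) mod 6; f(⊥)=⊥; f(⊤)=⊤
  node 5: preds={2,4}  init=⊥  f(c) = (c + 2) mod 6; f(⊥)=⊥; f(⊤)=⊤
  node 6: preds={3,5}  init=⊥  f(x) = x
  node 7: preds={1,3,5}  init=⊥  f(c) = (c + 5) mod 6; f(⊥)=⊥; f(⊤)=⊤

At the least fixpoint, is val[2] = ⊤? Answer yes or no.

Trace (12 dequeues):
  [1] u=0 | in ⊥ | out 0 | ==
  [2] u=1 | in ⊤ | out ⊤ | prev 3 | push {}
  [3] u=2 | in ⊤ | out ⊤ | prev ⊥ | push {1}
  [4] u=3 | in ⊥ | out 4 | ==
  [5] u=4 | in 4 | out 0 | prev ⊥ | push {}
  [6] u=5 | in ⊤ | out ⊤ | prev ⊥ | push {4}
  [7] u=6 | in ⊤ | out ⊤ | prev ⊥ | push {2}
  [8] u=7 | in ⊤ | out ⊤ | prev ⊥ | push {}
  [9] u=1 | in ⊤ | out ⊤ | ==
  [10] u=4 | in ⊤ | out ⊤ | prev 0 | push {5}
  [11] u=2 | in ⊤ | out ⊤ | ==
  [12] u=5 | in ⊤ | out ⊤ | ==

Converged values:
  [0] 0
  [1] ⊤
  [2] ⊤
  [3] 4
  [4] ⊤
  [5] ⊤
  [6] ⊤
  [7] ⊤

yes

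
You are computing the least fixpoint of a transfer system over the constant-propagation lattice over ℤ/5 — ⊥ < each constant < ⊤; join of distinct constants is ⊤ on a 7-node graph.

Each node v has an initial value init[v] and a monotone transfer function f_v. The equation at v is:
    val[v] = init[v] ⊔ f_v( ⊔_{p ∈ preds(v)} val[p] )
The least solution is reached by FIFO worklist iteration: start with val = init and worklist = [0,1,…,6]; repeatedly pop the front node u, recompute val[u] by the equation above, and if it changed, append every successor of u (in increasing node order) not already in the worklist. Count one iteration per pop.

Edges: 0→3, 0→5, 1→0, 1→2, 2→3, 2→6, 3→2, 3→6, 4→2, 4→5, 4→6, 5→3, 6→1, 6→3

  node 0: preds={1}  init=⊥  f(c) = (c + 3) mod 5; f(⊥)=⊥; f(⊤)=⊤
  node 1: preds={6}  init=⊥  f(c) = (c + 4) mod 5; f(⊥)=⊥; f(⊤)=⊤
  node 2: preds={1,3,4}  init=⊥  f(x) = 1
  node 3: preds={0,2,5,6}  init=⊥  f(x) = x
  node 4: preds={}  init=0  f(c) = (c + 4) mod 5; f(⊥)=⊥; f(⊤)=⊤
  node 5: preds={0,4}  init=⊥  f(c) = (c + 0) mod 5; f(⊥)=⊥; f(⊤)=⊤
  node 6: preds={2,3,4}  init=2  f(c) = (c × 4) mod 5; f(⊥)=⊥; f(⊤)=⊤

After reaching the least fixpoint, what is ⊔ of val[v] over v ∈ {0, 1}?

Trace (16 dequeues):
  [1] u=0 | in ⊥ | out ⊥ | ==
  [2] u=1 | in 2 | out 1 | prev ⊥ | push {0}
  [3] u=2 | in ⊤ | out 1 | prev ⊥ | push {}
  [4] u=3 | in ⊤ | out ⊤ | prev ⊥ | push {2}
  [5] u=4 | in ⊥ | out 0 | ==
  [6] u=5 | in 0 | out 0 | prev ⊥ | push {3}
  [7] u=6 | in ⊤ | out ⊤ | prev 2 | push {1}
  [8] u=0 | in 1 | out 4 | prev ⊥ | push {5}
  [9] u=2 | in ⊤ | out 1 | ==
  [10] u=3 | in ⊤ | out ⊤ | ==
  [11] u=1 | in ⊤ | out ⊤ | prev 1 | push {0,2}
  [12] u=5 | in ⊤ | out ⊤ | prev 0 | push {3}
  [13] u=0 | in ⊤ | out ⊤ | prev 4 | push {5}
  [14] u=2 | in ⊤ | out 1 | ==
  [15] u=3 | in ⊤ | out ⊤ | ==
  [16] u=5 | in ⊤ | out ⊤ | ==

Converged values:
  [0] ⊤
  [1] ⊤
  [2] 1
  [3] ⊤
  [4] 0
  [5] ⊤
  [6] ⊤

⊤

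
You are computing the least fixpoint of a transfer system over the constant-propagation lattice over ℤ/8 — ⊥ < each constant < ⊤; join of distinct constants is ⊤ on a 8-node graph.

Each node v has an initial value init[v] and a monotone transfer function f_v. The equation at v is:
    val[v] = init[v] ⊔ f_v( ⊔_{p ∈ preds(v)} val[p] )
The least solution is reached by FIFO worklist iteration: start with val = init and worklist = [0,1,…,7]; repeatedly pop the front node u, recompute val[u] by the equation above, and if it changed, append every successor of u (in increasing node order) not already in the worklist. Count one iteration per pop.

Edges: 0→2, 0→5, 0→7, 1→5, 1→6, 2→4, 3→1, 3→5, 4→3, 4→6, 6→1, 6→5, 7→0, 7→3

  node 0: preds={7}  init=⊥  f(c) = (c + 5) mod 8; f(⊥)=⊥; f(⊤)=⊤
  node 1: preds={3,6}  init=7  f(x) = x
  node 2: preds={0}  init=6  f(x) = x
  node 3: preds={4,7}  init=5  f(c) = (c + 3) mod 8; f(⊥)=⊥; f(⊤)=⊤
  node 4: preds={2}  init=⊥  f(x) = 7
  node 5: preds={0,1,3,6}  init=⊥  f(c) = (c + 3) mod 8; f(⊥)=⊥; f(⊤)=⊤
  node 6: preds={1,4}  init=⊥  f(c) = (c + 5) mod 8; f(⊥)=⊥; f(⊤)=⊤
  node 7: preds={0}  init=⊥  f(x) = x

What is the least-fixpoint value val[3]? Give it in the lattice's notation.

⊤

Trace (11 dequeues):
  [1] u=0 | in ⊥ | out ⊥ | ==
  [2] u=1 | in 5 | out ⊤ | prev 7 | push {}
  [3] u=2 | in ⊥ | out 6 | ==
  [4] u=3 | in ⊥ | out 5 | ==
  [5] u=4 | in 6 | out 7 | prev ⊥ | push {3}
  [6] u=5 | in ⊤ | out ⊤ | prev ⊥ | push {}
  [7] u=6 | in ⊤ | out ⊤ | prev ⊥ | push {1,5}
  [8] u=7 | in ⊥ | out ⊥ | ==
  [9] u=3 | in 7 | out ⊤ | prev 5 | push {}
  [10] u=1 | in ⊤ | out ⊤ | ==
  [11] u=5 | in ⊤ | out ⊤ | ==

Converged values:
  [0] ⊥
  [1] ⊤
  [2] 6
  [3] ⊤
  [4] 7
  [5] ⊤
  [6] ⊤
  [7] ⊥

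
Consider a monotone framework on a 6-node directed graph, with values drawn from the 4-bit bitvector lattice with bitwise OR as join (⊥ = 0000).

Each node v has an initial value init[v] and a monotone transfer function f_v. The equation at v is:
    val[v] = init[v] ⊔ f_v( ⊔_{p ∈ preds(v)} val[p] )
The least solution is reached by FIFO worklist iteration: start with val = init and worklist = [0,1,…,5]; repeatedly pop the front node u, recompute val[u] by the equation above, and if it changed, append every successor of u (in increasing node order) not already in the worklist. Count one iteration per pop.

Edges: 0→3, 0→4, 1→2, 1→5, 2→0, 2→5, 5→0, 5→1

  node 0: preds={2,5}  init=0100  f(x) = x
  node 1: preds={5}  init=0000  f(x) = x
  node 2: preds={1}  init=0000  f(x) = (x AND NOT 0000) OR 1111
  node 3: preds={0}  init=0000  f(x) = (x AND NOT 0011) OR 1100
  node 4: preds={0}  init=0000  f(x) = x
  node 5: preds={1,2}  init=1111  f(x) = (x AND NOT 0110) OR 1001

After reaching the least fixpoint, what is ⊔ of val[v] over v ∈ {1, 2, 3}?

Worklist (7 pops):
  #1 pop 0: in=1111 → 1111 (was 0100); enqueue []
  #2 pop 1: in=1111 → 1111 (was 0000); enqueue []
  #3 pop 2: in=1111 → 1111 (was 0000); enqueue [0]
  #4 pop 3: in=1111 → 1100 (was 0000); enqueue []
  #5 pop 4: in=1111 → 1111 (was 0000); enqueue []
  #6 pop 5: in=1111 → 1111 (no change)
  #7 pop 0: in=1111 → 1111 (no change)

Fixpoint:
  val[0] = 1111
  val[1] = 1111
  val[2] = 1111
  val[3] = 1100
  val[4] = 1111
  val[5] = 1111

1111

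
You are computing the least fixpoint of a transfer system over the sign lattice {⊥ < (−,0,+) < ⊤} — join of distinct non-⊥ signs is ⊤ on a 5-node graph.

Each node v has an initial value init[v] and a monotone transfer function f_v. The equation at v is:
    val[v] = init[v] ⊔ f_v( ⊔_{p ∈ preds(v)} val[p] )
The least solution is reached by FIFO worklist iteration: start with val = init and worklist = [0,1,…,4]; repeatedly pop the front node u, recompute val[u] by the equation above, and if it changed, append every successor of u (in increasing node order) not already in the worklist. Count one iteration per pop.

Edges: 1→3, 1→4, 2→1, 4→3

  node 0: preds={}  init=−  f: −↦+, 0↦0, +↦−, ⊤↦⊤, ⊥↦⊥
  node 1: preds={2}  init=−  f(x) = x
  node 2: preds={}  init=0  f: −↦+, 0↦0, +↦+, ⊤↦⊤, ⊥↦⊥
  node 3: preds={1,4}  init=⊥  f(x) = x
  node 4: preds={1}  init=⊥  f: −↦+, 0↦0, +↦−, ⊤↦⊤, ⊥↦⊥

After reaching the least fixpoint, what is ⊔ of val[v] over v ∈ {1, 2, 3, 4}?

⊤

Trace (6 dequeues):
  [1] u=0 | in ⊥ | out − | ==
  [2] u=1 | in 0 | out ⊤ | prev − | push {}
  [3] u=2 | in ⊥ | out 0 | ==
  [4] u=3 | in ⊤ | out ⊤ | prev ⊥ | push {}
  [5] u=4 | in ⊤ | out ⊤ | prev ⊥ | push {3}
  [6] u=3 | in ⊤ | out ⊤ | ==

Converged values:
  [0] −
  [1] ⊤
  [2] 0
  [3] ⊤
  [4] ⊤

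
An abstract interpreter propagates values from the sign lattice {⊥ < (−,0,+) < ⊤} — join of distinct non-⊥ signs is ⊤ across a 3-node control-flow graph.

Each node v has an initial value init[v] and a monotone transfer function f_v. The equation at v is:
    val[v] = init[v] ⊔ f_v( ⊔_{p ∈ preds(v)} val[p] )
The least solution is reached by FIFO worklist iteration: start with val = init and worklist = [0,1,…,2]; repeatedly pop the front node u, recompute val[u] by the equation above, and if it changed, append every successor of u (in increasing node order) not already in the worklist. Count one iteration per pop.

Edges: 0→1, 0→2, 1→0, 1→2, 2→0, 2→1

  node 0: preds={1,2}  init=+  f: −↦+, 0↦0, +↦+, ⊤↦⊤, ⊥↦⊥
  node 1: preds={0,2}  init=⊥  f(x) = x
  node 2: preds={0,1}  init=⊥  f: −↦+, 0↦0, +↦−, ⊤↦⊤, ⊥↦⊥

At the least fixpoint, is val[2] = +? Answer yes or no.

Iteration log — 8 steps:
  step 1. node 0  ⊔preds=⊥  new=+  stable
  step 2. node 1  ⊔preds=+  new=+  old=⊥  +wl: 0
  step 3. node 2  ⊔preds=+  new=−  old=⊥  +wl: 1
  step 4. node 0  ⊔preds=⊤  new=⊤  old=+  +wl: 2
  step 5. node 1  ⊔preds=⊤  new=⊤  old=+  +wl: 0
  step 6. node 2  ⊔preds=⊤  new=⊤  old=−  +wl: 1
  step 7. node 0  ⊔preds=⊤  new=⊤  stable
  step 8. node 1  ⊔preds=⊤  new=⊤  stable

Least fixpoint reached:
  node 0: ⊤
  node 1: ⊤
  node 2: ⊤

no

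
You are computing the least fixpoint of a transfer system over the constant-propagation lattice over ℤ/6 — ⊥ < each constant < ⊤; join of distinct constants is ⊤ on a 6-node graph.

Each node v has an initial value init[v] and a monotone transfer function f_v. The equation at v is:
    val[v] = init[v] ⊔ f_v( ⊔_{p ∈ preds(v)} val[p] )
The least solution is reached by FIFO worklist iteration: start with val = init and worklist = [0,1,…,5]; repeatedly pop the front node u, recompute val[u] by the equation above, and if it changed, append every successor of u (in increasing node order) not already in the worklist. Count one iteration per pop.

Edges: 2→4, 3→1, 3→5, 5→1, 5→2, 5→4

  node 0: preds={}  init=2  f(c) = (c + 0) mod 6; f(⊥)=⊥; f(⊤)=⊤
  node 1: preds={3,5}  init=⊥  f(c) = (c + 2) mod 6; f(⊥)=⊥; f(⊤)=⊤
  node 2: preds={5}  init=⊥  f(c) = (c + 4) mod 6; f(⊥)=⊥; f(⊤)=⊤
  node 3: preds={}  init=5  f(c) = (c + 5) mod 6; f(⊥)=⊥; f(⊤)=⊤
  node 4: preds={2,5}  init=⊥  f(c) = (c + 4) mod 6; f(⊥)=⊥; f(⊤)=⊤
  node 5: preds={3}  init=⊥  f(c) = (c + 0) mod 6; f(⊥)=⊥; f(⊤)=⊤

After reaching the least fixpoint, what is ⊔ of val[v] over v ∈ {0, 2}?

Iteration log — 9 steps:
  step 1. node 0  ⊔preds=⊥  new=2  stable
  step 2. node 1  ⊔preds=5  new=1  old=⊥  +wl: 
  step 3. node 2  ⊔preds=⊥  new=⊥  stable
  step 4. node 3  ⊔preds=⊥  new=5  stable
  step 5. node 4  ⊔preds=⊥  new=⊥  stable
  step 6. node 5  ⊔preds=5  new=5  old=⊥  +wl: 1,2,4
  step 7. node 1  ⊔preds=5  new=1  stable
  step 8. node 2  ⊔preds=5  new=3  old=⊥  +wl: 
  step 9. node 4  ⊔preds=⊤  new=⊤  old=⊥  +wl: 

Least fixpoint reached:
  node 0: 2
  node 1: 1
  node 2: 3
  node 3: 5
  node 4: ⊤
  node 5: 5

⊤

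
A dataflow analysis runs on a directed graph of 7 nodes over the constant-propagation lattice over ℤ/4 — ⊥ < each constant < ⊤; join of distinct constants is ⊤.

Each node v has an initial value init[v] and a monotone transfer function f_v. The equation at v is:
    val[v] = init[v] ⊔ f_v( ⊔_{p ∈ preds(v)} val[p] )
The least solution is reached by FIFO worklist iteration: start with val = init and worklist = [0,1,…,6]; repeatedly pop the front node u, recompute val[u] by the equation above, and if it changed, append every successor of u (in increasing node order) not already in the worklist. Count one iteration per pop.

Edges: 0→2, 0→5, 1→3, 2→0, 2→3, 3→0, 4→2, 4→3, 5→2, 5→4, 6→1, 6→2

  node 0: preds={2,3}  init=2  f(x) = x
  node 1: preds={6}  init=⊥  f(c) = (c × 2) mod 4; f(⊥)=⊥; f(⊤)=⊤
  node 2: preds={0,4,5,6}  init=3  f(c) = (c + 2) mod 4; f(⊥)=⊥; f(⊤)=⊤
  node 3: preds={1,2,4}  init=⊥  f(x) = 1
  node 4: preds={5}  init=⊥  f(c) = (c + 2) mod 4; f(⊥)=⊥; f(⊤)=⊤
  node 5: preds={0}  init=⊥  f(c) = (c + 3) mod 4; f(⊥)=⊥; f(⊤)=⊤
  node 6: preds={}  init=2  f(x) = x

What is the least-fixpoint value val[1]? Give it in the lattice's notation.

Trace (12 dequeues):
  [1] u=0 | in 3 | out ⊤ | prev 2 | push {}
  [2] u=1 | in 2 | out 0 | prev ⊥ | push {}
  [3] u=2 | in ⊤ | out ⊤ | prev 3 | push {0}
  [4] u=3 | in ⊤ | out 1 | prev ⊥ | push {}
  [5] u=4 | in ⊥ | out ⊥ | ==
  [6] u=5 | in ⊤ | out ⊤ | prev ⊥ | push {2,4}
  [7] u=6 | in ⊥ | out 2 | ==
  [8] u=0 | in ⊤ | out ⊤ | ==
  [9] u=2 | in ⊤ | out ⊤ | ==
  [10] u=4 | in ⊤ | out ⊤ | prev ⊥ | push {2,3}
  [11] u=2 | in ⊤ | out ⊤ | ==
  [12] u=3 | in ⊤ | out 1 | ==

Converged values:
  [0] ⊤
  [1] 0
  [2] ⊤
  [3] 1
  [4] ⊤
  [5] ⊤
  [6] 2

0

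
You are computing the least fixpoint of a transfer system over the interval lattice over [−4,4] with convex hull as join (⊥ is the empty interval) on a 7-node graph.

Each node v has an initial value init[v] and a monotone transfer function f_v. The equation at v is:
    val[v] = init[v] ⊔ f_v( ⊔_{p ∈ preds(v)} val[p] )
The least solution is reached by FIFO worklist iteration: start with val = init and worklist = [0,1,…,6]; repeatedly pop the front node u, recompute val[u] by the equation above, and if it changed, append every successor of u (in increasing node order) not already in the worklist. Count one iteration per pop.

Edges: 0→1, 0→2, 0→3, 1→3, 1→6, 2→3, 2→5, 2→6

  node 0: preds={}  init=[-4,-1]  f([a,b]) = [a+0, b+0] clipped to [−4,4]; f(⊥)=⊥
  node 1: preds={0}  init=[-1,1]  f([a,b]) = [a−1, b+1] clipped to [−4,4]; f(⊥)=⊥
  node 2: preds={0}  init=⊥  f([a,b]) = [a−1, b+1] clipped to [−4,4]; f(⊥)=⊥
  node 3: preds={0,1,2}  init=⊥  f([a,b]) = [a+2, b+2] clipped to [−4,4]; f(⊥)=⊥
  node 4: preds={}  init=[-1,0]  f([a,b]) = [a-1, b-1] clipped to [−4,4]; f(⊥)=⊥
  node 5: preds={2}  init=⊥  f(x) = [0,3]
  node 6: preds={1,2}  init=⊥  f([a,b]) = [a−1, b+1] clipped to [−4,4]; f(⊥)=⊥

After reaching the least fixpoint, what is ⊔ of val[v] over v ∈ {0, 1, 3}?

[-4,3]

Trace (7 dequeues):
  [1] u=0 | in ⊥ | out [-4,-1] | ==
  [2] u=1 | in [-4,-1] | out [-4,1] | prev [-1,1] | push {}
  [3] u=2 | in [-4,-1] | out [-4,0] | prev ⊥ | push {}
  [4] u=3 | in [-4,1] | out [-2,3] | prev ⊥ | push {}
  [5] u=4 | in ⊥ | out [-1,0] | ==
  [6] u=5 | in [-4,0] | out [0,3] | prev ⊥ | push {}
  [7] u=6 | in [-4,1] | out [-4,2] | prev ⊥ | push {}

Converged values:
  [0] [-4,-1]
  [1] [-4,1]
  [2] [-4,0]
  [3] [-2,3]
  [4] [-1,0]
  [5] [0,3]
  [6] [-4,2]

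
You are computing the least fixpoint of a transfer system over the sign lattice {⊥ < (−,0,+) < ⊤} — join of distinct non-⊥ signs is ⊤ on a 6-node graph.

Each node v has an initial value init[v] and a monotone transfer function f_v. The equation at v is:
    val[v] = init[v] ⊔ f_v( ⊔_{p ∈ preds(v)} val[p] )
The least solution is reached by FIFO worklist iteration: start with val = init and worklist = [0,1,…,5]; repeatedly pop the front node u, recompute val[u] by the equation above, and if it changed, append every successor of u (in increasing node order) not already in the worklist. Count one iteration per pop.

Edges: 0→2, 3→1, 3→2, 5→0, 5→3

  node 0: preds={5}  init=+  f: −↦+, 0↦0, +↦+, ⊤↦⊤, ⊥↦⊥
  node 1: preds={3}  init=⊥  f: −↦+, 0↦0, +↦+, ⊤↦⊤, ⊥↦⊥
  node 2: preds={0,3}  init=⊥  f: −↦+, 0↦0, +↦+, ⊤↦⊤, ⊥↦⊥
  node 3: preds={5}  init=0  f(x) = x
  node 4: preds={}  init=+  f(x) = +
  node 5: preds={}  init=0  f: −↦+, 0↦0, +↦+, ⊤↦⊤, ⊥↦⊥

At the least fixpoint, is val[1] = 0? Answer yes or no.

yes

Worklist (6 pops):
  #1 pop 0: in=0 → ⊤ (was +); enqueue []
  #2 pop 1: in=0 → 0 (was ⊥); enqueue []
  #3 pop 2: in=⊤ → ⊤ (was ⊥); enqueue []
  #4 pop 3: in=0 → 0 (no change)
  #5 pop 4: in=⊥ → + (no change)
  #6 pop 5: in=⊥ → 0 (no change)

Fixpoint:
  val[0] = ⊤
  val[1] = 0
  val[2] = ⊤
  val[3] = 0
  val[4] = +
  val[5] = 0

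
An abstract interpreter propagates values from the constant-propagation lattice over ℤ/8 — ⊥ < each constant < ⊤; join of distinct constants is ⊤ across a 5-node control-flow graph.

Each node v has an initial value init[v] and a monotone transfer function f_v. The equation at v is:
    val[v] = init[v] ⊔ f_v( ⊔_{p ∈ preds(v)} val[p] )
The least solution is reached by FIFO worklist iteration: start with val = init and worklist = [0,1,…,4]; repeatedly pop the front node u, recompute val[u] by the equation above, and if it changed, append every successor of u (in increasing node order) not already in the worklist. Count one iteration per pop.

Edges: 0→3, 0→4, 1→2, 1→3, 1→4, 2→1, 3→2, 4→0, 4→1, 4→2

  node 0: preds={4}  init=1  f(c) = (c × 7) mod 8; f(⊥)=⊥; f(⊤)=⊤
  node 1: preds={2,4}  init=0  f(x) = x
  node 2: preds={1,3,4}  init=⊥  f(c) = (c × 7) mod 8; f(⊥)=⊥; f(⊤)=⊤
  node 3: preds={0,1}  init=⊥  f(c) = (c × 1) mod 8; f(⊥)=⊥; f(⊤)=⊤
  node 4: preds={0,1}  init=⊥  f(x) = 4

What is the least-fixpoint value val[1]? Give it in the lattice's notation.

Worklist (11 pops):
  #1 pop 0: in=⊥ → 1 (no change)
  #2 pop 1: in=⊥ → 0 (no change)
  #3 pop 2: in=0 → 0 (was ⊥); enqueue [1]
  #4 pop 3: in=⊤ → ⊤ (was ⊥); enqueue [2]
  #5 pop 4: in=⊤ → 4 (was ⊥); enqueue [0]
  #6 pop 1: in=⊤ → ⊤ (was 0); enqueue [3,4]
  #7 pop 2: in=⊤ → ⊤ (was 0); enqueue [1]
  #8 pop 0: in=4 → ⊤ (was 1); enqueue []
  #9 pop 3: in=⊤ → ⊤ (no change)
  #10 pop 4: in=⊤ → 4 (no change)
  #11 pop 1: in=⊤ → ⊤ (no change)

Fixpoint:
  val[0] = ⊤
  val[1] = ⊤
  val[2] = ⊤
  val[3] = ⊤
  val[4] = 4

⊤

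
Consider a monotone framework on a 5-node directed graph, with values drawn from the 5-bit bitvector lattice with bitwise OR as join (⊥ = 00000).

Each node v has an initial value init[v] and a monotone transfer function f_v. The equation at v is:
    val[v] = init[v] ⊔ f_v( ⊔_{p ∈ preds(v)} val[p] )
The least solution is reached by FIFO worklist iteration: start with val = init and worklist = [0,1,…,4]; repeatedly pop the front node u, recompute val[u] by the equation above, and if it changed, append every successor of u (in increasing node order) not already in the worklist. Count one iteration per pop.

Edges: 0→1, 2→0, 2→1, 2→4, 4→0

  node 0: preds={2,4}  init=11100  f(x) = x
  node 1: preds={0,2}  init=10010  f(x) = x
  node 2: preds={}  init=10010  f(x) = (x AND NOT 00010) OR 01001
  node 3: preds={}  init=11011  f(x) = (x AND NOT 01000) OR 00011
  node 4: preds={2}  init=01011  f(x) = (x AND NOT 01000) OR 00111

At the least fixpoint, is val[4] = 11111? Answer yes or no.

Worklist (7 pops):
  #1 pop 0: in=11011 → 11111 (was 11100); enqueue []
  #2 pop 1: in=11111 → 11111 (was 10010); enqueue []
  #3 pop 2: in=00000 → 11011 (was 10010); enqueue [0,1]
  #4 pop 3: in=00000 → 11011 (no change)
  #5 pop 4: in=11011 → 11111 (was 01011); enqueue []
  #6 pop 0: in=11111 → 11111 (no change)
  #7 pop 1: in=11111 → 11111 (no change)

Fixpoint:
  val[0] = 11111
  val[1] = 11111
  val[2] = 11011
  val[3] = 11011
  val[4] = 11111

yes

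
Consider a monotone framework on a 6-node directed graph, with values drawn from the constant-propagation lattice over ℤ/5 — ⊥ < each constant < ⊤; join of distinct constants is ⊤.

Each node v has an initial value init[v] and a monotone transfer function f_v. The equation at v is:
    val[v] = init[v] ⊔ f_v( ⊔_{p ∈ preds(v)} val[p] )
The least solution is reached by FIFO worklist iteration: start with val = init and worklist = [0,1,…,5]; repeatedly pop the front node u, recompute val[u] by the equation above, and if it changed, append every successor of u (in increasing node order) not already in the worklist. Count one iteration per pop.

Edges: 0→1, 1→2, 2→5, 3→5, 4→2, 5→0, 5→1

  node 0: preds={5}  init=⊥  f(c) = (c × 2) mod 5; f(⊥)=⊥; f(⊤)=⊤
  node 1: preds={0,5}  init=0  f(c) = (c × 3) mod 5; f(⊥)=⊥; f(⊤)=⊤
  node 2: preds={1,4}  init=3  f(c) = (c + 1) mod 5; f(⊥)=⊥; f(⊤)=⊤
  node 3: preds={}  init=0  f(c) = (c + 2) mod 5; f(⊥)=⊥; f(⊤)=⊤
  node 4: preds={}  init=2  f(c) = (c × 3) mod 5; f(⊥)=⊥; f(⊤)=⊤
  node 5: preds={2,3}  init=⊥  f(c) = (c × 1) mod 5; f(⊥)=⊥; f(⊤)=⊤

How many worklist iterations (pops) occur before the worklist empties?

9

Worklist (9 pops):
  #1 pop 0: in=⊥ → ⊥ (no change)
  #2 pop 1: in=⊥ → 0 (no change)
  #3 pop 2: in=⊤ → ⊤ (was 3); enqueue []
  #4 pop 3: in=⊥ → 0 (no change)
  #5 pop 4: in=⊥ → 2 (no change)
  #6 pop 5: in=⊤ → ⊤ (was ⊥); enqueue [0,1]
  #7 pop 0: in=⊤ → ⊤ (was ⊥); enqueue []
  #8 pop 1: in=⊤ → ⊤ (was 0); enqueue [2]
  #9 pop 2: in=⊤ → ⊤ (no change)

Fixpoint:
  val[0] = ⊤
  val[1] = ⊤
  val[2] = ⊤
  val[3] = 0
  val[4] = 2
  val[5] = ⊤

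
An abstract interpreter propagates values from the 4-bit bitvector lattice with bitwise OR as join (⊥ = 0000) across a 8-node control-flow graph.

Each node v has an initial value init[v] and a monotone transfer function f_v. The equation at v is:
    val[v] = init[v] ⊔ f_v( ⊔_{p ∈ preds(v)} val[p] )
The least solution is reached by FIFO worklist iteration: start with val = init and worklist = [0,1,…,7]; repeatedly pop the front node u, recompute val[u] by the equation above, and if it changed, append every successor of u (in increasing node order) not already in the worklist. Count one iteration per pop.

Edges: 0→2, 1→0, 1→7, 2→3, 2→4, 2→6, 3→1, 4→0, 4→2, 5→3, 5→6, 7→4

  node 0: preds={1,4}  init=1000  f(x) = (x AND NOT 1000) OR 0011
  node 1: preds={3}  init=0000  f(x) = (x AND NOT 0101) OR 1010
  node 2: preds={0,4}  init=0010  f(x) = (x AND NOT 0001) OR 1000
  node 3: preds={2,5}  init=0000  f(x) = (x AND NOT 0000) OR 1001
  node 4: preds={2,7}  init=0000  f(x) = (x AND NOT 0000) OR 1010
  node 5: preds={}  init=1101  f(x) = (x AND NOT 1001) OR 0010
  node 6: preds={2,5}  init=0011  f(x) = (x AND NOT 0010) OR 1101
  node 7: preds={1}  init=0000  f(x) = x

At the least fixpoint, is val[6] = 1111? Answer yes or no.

Iteration log — 13 steps:
  step 1. node 0  ⊔preds=0000  new=1011  old=1000  +wl: 
  step 2. node 1  ⊔preds=0000  new=1010  old=0000  +wl: 0
  step 3. node 2  ⊔preds=1011  new=1010  old=0010  +wl: 
  step 4. node 3  ⊔preds=1111  new=1111  old=0000  +wl: 1
  step 5. node 4  ⊔preds=1010  new=1010  old=0000  +wl: 2
  step 6. node 5  ⊔preds=0000  new=1111  old=1101  +wl: 3
  step 7. node 6  ⊔preds=1111  new=1111  old=0011  +wl: 
  step 8. node 7  ⊔preds=1010  new=1010  old=0000  +wl: 4
  step 9. node 0  ⊔preds=1010  new=1011  stable
  step 10. node 1  ⊔preds=1111  new=1010  stable
  step 11. node 2  ⊔preds=1011  new=1010  stable
  step 12. node 3  ⊔preds=1111  new=1111  stable
  step 13. node 4  ⊔preds=1010  new=1010  stable

Least fixpoint reached:
  node 0: 1011
  node 1: 1010
  node 2: 1010
  node 3: 1111
  node 4: 1010
  node 5: 1111
  node 6: 1111
  node 7: 1010

yes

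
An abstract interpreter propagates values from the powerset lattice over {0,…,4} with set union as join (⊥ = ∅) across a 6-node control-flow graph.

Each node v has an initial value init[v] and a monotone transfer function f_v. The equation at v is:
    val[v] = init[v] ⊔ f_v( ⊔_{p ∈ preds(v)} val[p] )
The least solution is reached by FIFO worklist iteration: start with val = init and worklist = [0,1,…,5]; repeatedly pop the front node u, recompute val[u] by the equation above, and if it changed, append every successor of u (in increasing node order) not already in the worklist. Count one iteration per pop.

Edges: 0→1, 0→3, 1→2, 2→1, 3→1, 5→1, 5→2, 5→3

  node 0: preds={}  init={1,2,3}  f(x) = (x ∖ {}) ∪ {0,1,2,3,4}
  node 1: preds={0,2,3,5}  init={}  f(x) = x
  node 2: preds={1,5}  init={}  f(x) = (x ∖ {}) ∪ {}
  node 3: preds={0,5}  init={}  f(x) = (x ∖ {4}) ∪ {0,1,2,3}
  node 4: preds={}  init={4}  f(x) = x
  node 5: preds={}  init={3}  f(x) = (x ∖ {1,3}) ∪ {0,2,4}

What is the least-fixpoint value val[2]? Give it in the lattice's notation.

{0,1,2,3,4}

Trace (9 dequeues):
  [1] u=0 | in {} | out {0,1,2,3,4} | prev {1,2,3} | push {}
  [2] u=1 | in {0,1,2,3,4} | out {0,1,2,3,4} | prev {} | push {}
  [3] u=2 | in {0,1,2,3,4} | out {0,1,2,3,4} | prev {} | push {1}
  [4] u=3 | in {0,1,2,3,4} | out {0,1,2,3} | prev {} | push {}
  [5] u=4 | in {} | out {4} | ==
  [6] u=5 | in {} | out {0,2,3,4} | prev {3} | push {2,3}
  [7] u=1 | in {0,1,2,3,4} | out {0,1,2,3,4} | ==
  [8] u=2 | in {0,1,2,3,4} | out {0,1,2,3,4} | ==
  [9] u=3 | in {0,1,2,3,4} | out {0,1,2,3} | ==

Converged values:
  [0] {0,1,2,3,4}
  [1] {0,1,2,3,4}
  [2] {0,1,2,3,4}
  [3] {0,1,2,3}
  [4] {4}
  [5] {0,2,3,4}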